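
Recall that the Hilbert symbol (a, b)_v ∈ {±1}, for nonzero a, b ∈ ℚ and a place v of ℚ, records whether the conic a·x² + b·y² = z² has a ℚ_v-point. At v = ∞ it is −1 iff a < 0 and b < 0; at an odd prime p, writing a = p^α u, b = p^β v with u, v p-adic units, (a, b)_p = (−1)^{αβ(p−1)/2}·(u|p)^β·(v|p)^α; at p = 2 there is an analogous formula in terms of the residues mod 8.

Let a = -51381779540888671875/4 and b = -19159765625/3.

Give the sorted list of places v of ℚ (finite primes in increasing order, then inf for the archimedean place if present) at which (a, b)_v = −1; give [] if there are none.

[11, inf]

(a, b) ≡ (-3, -3003) mod (ℚ^×)²; places V = {2, 3, 5, 7, 11, 13, ∞}.
(a,b)_13: α=2, u≡10; β=1, v≡12 (mod 13); (10|13)=+1, (12|13)=+1; sign (−1)^0·+1^1·+1^2 = +1.
(a,b)_3: α=7, u≡2; β=-1, v≡1 (mod 3); (2|3)=-1, (1|3)=+1; sign (−1)^1·-1^-1·+1^7 = +1.
(a,b)_2: α=-2, β=0; u≡5, v≡5 (mod 8); ε(u)ε(v)=0·0, αω(v)=-2·1, βω(u)=0·1; sum ≡ 0  ⇒  +1.
(a,b)_11: α=2, u≡8; β=1, v≡2 (mod 11); (8|11)=-1, (2|11)=-1; sign (−1)^0·-1^1·-1^2 = -1.
(a,b)_5: α=10, u≡2; β=8, v≡2 (mod 5); (2|5)=-1, (2|5)=-1; sign (−1)^0·-1^8·-1^10 = +1.
(a,b)_∞: sgn(-3)=−, sgn(-3003)=−, so -1.
(a,b)_7: α=6, u≡4; β=3, v≡3 (mod 7); (4|7)=+1, (3|7)=-1; sign (−1)^0·+1^3·-1^6 = +1.
Ram(-3, -3003) = {11, ∞}; no ℚ_11-point on the conic.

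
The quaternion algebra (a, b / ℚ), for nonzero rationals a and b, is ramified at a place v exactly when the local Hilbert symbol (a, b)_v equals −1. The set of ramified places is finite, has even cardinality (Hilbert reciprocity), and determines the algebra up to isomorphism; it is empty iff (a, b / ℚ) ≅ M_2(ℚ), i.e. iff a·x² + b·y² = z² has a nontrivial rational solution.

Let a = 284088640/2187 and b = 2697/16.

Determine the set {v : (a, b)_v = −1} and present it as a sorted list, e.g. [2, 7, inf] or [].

[5, 11]

Mod squares: a ≡ 110055, b ≡ 2697. Check v ∈ {∞, 2, 3, 5, 11, 23, 29, 31}.
v=2: v_2(a)=6, v_2(b)=-4; units ≡ 7, 1 (mod 8); ε·ε+αω+βω = 1·0+6·0+-4·0 ≡ 0  ⇒  (a,b)_2 = +1.
v=23: a=23^1·(≡18), b=23^0·(≡9) mod 23; (18|23)=+1, (9|23)=+1; (−1)^{1·0·11}·(+1)^0·(+1)^1 = +1.
v=29: a=29^1·(≡16), b=29^1·(≡4) mod 29; (16|29)=+1, (4|29)=+1; (−1)^{1·1·14}·(+1)^1·(+1)^1 = +1.
v=11: a=11^3·(≡2), b=11^0·(≡7) mod 11; (2|11)=-1, (7|11)=-1; (−1)^{3·0·5}·(-1)^0·(-1)^3 = -1.
v=5: a=5^1·(≡4), b=5^0·(≡2) mod 5; (4|5)=+1, (2|5)=-1; (−1)^{1·0·2}·(+1)^0·(-1)^1 = -1.
v=3: a=3^-7·(≡1), b=3^1·(≡2) mod 3; (1|3)=+1, (2|3)=-1; (−1)^{-7·1·1}·(+1)^1·(-1)^-7 = +1.
v=31: a=31^0·(≡14), b=31^1·(≡19) mod 31; (14|31)=+1, (19|31)=+1; (−1)^{0·1·15}·(+1)^1·(+1)^0 = +1.
v=∞: 110055 > 0 and 2697 > 0  ⇒  (a,b)_∞ = +1.
|Ram(110055, 2697)| = 2, even; anisotropic at {5, 11}.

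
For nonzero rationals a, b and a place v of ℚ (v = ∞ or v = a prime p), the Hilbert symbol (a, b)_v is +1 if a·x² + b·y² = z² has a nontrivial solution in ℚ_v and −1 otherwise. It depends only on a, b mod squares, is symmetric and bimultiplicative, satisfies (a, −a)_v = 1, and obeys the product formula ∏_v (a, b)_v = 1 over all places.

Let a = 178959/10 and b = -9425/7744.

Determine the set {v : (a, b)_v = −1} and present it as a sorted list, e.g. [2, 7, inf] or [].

[2, 5, 17, 29]

Mod squares: a ≡ 14790, b ≡ -377. Check v ∈ {∞, 2, 3, 5, 11, 13, 17, 29}.
v=2: v_2(a)=-1, v_2(b)=-6; units ≡ 3, 7 (mod 8); ε·ε+αω+βω = 1·1+-1·0+-6·1 ≡ 1  ⇒  (a,b)_2 = -1.
v=29: a=29^1·(≡11), b=29^1·(≡23) mod 29; (11|29)=-1, (23|29)=+1; (−1)^{1·1·14}·(-1)^1·(+1)^1 = -1.
v=11: a=11^2·(≡6), b=11^-2·(≡10) mod 11; (6|11)=-1, (10|11)=-1; (−1)^{2·-2·5}·(-1)^-2·(-1)^2 = +1.
v=17: a=17^1·(≡14), b=17^0·(≡3) mod 17; (14|17)=-1, (3|17)=-1; (−1)^{1·0·8}·(-1)^0·(-1)^1 = -1.
v=13: a=13^0·(≡4), b=13^1·(≡9) mod 13; (4|13)=+1, (9|13)=+1; (−1)^{0·1·6}·(+1)^1·(+1)^0 = +1.
v=5: a=5^-1·(≡2), b=5^2·(≡2) mod 5; (2|5)=-1, (2|5)=-1; (−1)^{-1·2·2}·(-1)^2·(-1)^-1 = -1.
v=∞: 14790 > 0 and -377 < 0  ⇒  (a,b)_∞ = +1.
v=3: a=3^1·(≡1), b=3^0·(≡1) mod 3; (1|3)=+1, (1|3)=+1; (−1)^{1·0·1}·(+1)^0·(+1)^1 = +1.
|Ram(14790, -377)| = 4, even; anisotropic at {2, 5, 17, 29}.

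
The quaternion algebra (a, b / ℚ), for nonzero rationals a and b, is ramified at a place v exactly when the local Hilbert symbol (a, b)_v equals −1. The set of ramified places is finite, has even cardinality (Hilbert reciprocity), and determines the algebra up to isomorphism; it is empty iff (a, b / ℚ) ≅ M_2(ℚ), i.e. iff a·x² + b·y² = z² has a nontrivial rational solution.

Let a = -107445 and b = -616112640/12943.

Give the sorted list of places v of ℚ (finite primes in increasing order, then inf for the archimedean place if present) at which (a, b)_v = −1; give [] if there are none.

Mod squares: a ≡ -107445, b ≡ -15470. Check v ∈ {∞, 2, 3, 5, 7, 11, 13, 17, 19, 29, 43}.
v=∞: -107445 < 0 and -15470 < 0  ⇒  (a,b)_∞ = -1.
v=29: a=29^1·(≡7), b=29^0·(≡5) mod 29; (7|29)=+1, (5|29)=+1; (−1)^{1·0·14}·(+1)^0·(+1)^1 = +1.
v=19: a=19^1·(≡7), b=19^0·(≡14) mod 19; (7|19)=+1, (14|19)=-1; (−1)^{1·0·9}·(+1)^0·(-1)^1 = -1.
v=43: a=43^0·(≡12), b=43^-2·(≡25) mod 43; (12|43)=-1, (25|43)=+1; (−1)^{0·-2·21}·(-1)^-2·(+1)^0 = +1.
v=2: v_2(a)=0, v_2(b)=9; units ≡ 3, 1 (mod 8); ε·ε+αω+βω = 1·0+0·0+9·1 ≡ 1  ⇒  (a,b)_2 = -1.
v=11: a=11^0·(≡3), b=11^2·(≡7) mod 11; (3|11)=+1, (7|11)=-1; (−1)^{0·2·5}·(+1)^2·(-1)^0 = +1.
v=17: a=17^0·(≡12), b=17^1·(≡1) mod 17; (12|17)=-1, (1|17)=+1; (−1)^{0·1·8}·(-1)^1·(+1)^0 = -1.
v=7: a=7^0·(≡5), b=7^-1·(≡4) mod 7; (5|7)=-1, (4|7)=+1; (−1)^{0·-1·3}·(-1)^-1·(+1)^0 = -1.
v=3: a=3^1·(≡2), b=3^2·(≡1) mod 3; (2|3)=-1, (1|3)=+1; (−1)^{1·2·1}·(-1)^2·(+1)^1 = +1.
v=5: a=5^1·(≡1), b=5^1·(≡4) mod 5; (1|5)=+1, (4|5)=+1; (−1)^{1·1·2}·(+1)^1·(+1)^1 = +1.
v=13: a=13^1·(≡3), b=13^1·(≡5) mod 13; (3|13)=+1, (5|13)=-1; (−1)^{1·1·6}·(+1)^1·(-1)^1 = -1.
|Ram(-107445, -15470)| = 6, even; anisotropic at {2, 7, 13, 17, 19, ∞}.

[2, 7, 13, 17, 19, inf]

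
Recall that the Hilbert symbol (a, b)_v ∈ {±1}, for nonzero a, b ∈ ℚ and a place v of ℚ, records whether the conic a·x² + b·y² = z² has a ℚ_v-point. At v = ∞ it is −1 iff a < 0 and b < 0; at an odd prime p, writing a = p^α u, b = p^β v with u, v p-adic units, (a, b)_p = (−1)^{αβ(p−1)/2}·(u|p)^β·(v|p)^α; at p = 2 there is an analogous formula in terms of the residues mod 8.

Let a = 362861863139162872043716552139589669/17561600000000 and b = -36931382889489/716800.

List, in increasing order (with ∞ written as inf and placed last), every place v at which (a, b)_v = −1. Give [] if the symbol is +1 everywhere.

Mod squares: a ≡ 567686, b ≡ -448755783. Check v ∈ {∞, 2, 3, 5, 7, 11, 17, 23, 31, 41, 43}.
v=7: a=7^-3·(≡3), b=7^-1·(≡6) mod 7; (3|7)=-1, (6|7)=-1; (−1)^{-3·-1·3}·(-1)^-1·(-1)^-3 = -1.
v=41: a=41^3·(≡34), b=41^1·(≡13) mod 41; (34|41)=-1, (13|41)=-1; (−1)^{3·1·20}·(-1)^1·(-1)^3 = +1.
v=∞: 567686 > 0 and -448755783 < 0  ⇒  (a,b)_∞ = +1.
v=31: a=31^2·(≡18), b=31^1·(≡29) mod 31; (18|31)=+1, (29|31)=-1; (−1)^{2·1·15}·(+1)^1·(-1)^2 = +1.
v=5: a=5^-8·(≡4), b=5^-2·(≡3) mod 5; (4|5)=+1, (3|5)=-1; (−1)^{-8·-2·2}·(+1)^-2·(-1)^-8 = +1.
v=17: a=17^2·(≡5), b=17^1·(≡6) mod 17; (5|17)=-1, (6|17)=-1; (−1)^{2·1·8}·(-1)^1·(-1)^2 = -1.
v=43: a=43^3·(≡40), b=43^1·(≡30) mod 43; (40|43)=+1, (30|43)=-1; (−1)^{3·1·21}·(+1)^1·(-1)^3 = +1.
v=3: a=3^14·(≡2), b=3^3·(≡1) mod 3; (2|3)=-1, (1|3)=+1; (−1)^{14·3·1}·(-1)^3·(+1)^14 = -1.
v=11: a=11^4·(≡9), b=11^2·(≡10) mod 11; (9|11)=+1, (10|11)=-1; (−1)^{4·2·5}·(+1)^2·(-1)^4 = +1.
v=2: v_2(a)=-17, v_2(b)=-12; units ≡ 3, 1 (mod 8); ε·ε+αω+βω = 1·0+-17·0+-12·1 ≡ 0  ⇒  (a,b)_2 = +1.
v=23: a=23^7·(≡6), b=23^3·(≡6) mod 23; (6|23)=+1, (6|23)=+1; (−1)^{7·3·11}·(+1)^3·(+1)^7 = -1.
Ram(567686, -448755783) = {3, 7, 17, 23}; no ℚ_3-point on the conic.

[3, 7, 17, 23]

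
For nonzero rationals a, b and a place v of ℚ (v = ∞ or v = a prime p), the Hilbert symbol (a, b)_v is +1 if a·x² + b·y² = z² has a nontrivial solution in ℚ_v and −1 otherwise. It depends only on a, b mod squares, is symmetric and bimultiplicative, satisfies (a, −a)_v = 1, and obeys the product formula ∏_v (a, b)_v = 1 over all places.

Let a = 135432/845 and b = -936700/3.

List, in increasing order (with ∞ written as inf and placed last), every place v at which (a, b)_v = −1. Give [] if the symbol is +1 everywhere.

[2, 3, 19, 29]

(a, b) ≡ (2090, -28101) mod (ℚ^×)²; places V = {2, 3, 5, 11, 13, 17, 19, 29, ∞}.
(a,b)_19: α=1, u≡13; β=1, v≡8 (mod 19); (13|19)=-1, (8|19)=-1; sign (−1)^1·-1^1·-1^1 = -1.
(a,b)_13: α=-2, u≡10; β=0, v≡5 (mod 13); (10|13)=+1, (5|13)=-1; sign (−1)^0·+1^0·-1^-2 = +1.
(a,b)_5: α=-1, u≡3; β=2, v≡4 (mod 5); (3|5)=-1, (4|5)=+1; sign (−1)^0·-1^2·+1^-1 = +1.
(a,b)_29: α=0, u≡15; β=1, v≡2 (mod 29); (15|29)=-1, (2|29)=-1; sign (−1)^0·-1^1·-1^0 = -1.
(a,b)_2: α=3, β=2; u≡5, v≡3 (mod 8); ε(u)ε(v)=0·1, αω(v)=3·1, βω(u)=2·1; sum ≡ 1  ⇒  -1.
(a,b)_3: α=4, u≡2; β=-1, v≡2 (mod 3); (2|3)=-1, (2|3)=-1; sign (−1)^0·-1^-1·-1^4 = -1.
(a,b)_∞: sgn(2090)=+, sgn(-28101)=−, so +1.
(a,b)_11: α=1, u≡4; β=0, v≡9 (mod 11); (4|11)=+1, (9|11)=+1; sign (−1)^0·+1^0·+1^1 = +1.
(a,b)_17: α=0, u≡15; β=1, v≡16 (mod 17); (15|17)=+1, (16|17)=+1; sign (−1)^0·+1^1·+1^0 = +1.
|Ram(2090, -28101)| = 4, even; anisotropic at {2, 3, 19, 29}.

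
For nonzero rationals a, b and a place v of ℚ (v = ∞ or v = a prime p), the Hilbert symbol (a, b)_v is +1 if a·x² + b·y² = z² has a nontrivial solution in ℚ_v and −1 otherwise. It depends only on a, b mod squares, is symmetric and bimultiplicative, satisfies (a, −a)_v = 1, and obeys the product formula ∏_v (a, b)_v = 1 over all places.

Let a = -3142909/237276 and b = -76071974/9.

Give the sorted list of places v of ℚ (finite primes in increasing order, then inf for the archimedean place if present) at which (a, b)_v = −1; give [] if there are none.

(a, b) ≡ (-51051, -374) mod (ℚ^×)²; places V = {2, 3, 7, 11, 13, 17, 41, ∞}.
(a,b)_13: α=-3, u≡9; β=0, v≡1 (mod 13); (9|13)=+1, (1|13)=+1; sign (−1)^0·+1^0·+1^-3 = +1.
(a,b)_41: α=0, u≡35; β=2, v≡33 (mod 41); (35|41)=-1, (33|41)=+1; sign (−1)^0·-1^2·+1^0 = +1.
(a,b)_7: α=5, u≡4; β=0, v≡4 (mod 7); (4|7)=+1, (4|7)=+1; sign (−1)^0·+1^0·+1^5 = +1.
(a,b)_2: α=-2, β=1; u≡5, v≡5 (mod 8); ε(u)ε(v)=0·0, αω(v)=-2·1, βω(u)=1·1; sum ≡ 1  ⇒  -1.
(a,b)_∞: sgn(-51051)=−, sgn(-374)=−, so -1.
(a,b)_17: α=1, u≡7; β=1, v≡6 (mod 17); (7|17)=-1, (6|17)=-1; sign (−1)^0·-1^1·-1^1 = +1.
(a,b)_3: α=-3, u≡2; β=-2, v≡1 (mod 3); (2|3)=-1, (1|3)=+1; sign (−1)^0·-1^-2·+1^-3 = +1.
(a,b)_11: α=1, u≡1; β=3, v≡10 (mod 11); (1|11)=+1, (10|11)=-1; sign (−1)^1·+1^3·-1^1 = +1.
Ram(-51051, -374) = {2, ∞}; no ℚ_2-point on the conic.

[2, inf]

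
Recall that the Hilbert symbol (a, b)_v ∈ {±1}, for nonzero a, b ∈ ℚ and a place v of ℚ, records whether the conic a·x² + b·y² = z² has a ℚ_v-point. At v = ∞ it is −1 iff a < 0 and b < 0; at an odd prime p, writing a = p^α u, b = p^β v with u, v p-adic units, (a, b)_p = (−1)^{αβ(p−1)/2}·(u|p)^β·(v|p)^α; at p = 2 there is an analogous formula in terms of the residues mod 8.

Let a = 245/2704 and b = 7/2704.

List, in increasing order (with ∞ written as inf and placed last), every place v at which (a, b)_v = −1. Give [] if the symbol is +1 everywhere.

Mod squares: a ≡ 5, b ≡ 7. Check v ∈ {∞, 2, 5, 7, 13}.
v=2: v_2(a)=-4, v_2(b)=-4; units ≡ 5, 7 (mod 8); ε·ε+αω+βω = 0·1+-4·0+-4·1 ≡ 0  ⇒  (a,b)_2 = +1.
v=13: a=13^-2·(≡8), b=13^-2·(≡11) mod 13; (8|13)=-1, (11|13)=-1; (−1)^{-2·-2·6}·(-1)^-2·(-1)^-2 = +1.
v=5: a=5^1·(≡1), b=5^0·(≡3) mod 5; (1|5)=+1, (3|5)=-1; (−1)^{1·0·2}·(+1)^0·(-1)^1 = -1.
v=7: a=7^2·(≡6), b=7^1·(≡4) mod 7; (6|7)=-1, (4|7)=+1; (−1)^{2·1·3}·(-1)^1·(+1)^2 = -1.
v=∞: 5 > 0 and 7 > 0  ⇒  (a,b)_∞ = +1.
(5, 7 / ℚ) ramifies at {5, 7}: a division algebra.

[5, 7]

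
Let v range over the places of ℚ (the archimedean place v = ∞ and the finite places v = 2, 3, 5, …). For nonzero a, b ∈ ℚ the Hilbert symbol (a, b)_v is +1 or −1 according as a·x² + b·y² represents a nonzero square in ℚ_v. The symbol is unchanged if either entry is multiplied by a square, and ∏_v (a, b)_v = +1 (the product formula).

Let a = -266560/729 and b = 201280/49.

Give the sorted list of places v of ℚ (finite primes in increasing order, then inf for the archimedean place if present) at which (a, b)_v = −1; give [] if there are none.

Mod squares: a ≡ -85, b ≡ 3145. Check v ∈ {∞, 2, 3, 5, 7, 17, 37}.
v=37: a=37^0·(≡28), b=37^1·(≡34) mod 37; (28|37)=+1, (34|37)=+1; (−1)^{0·1·18}·(+1)^1·(+1)^0 = +1.
v=3: a=3^-6·(≡2), b=3^0·(≡1) mod 3; (2|3)=-1, (1|3)=+1; (−1)^{-6·0·1}·(-1)^0·(+1)^-6 = +1.
v=∞: -85 < 0 and 3145 > 0  ⇒  (a,b)_∞ = +1.
v=17: a=17^1·(≡3), b=17^1·(≡13) mod 17; (3|17)=-1, (13|17)=+1; (−1)^{1·1·8}·(-1)^1·(+1)^1 = -1.
v=2: v_2(a)=6, v_2(b)=6; units ≡ 3, 1 (mod 8); ε·ε+αω+βω = 1·0+6·0+6·1 ≡ 0  ⇒  (a,b)_2 = +1.
v=7: a=7^2·(≡6), b=7^-2·(≡2) mod 7; (6|7)=-1, (2|7)=+1; (−1)^{2·-2·3}·(-1)^-2·(+1)^2 = +1.
v=5: a=5^1·(≡2), b=5^1·(≡4) mod 5; (2|5)=-1, (4|5)=+1; (−1)^{1·1·2}·(-1)^1·(+1)^1 = -1.
|Ram(-85, 3145)| = 2, even; anisotropic at {5, 17}.

[5, 17]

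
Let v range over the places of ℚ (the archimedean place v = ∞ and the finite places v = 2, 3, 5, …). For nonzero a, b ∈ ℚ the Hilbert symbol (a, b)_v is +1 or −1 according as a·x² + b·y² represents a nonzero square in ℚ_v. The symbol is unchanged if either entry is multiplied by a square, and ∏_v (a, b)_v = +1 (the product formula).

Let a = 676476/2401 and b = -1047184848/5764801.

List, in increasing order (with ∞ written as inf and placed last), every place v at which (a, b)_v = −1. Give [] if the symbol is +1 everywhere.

Mod squares: a ≡ 18791, b ≡ -437. Check v ∈ {∞, 2, 3, 7, 19, 23, 43}.
v=∞: 18791 > 0 and -437 < 0  ⇒  (a,b)_∞ = +1.
v=43: a=43^1·(≡7), b=43^2·(≡36) mod 43; (7|43)=-1, (36|43)=+1; (−1)^{1·2·21}·(-1)^2·(+1)^1 = +1.
v=3: a=3^2·(≡2), b=3^4·(≡1) mod 3; (2|3)=-1, (1|3)=+1; (−1)^{2·4·1}·(-1)^4·(+1)^2 = +1.
v=7: a=7^-4·(≡3), b=7^-8·(≡4) mod 7; (3|7)=-1, (4|7)=+1; (−1)^{-4·-8·3}·(-1)^-8·(+1)^-4 = +1.
v=2: v_2(a)=2, v_2(b)=4; units ≡ 7, 3 (mod 8); ε·ε+αω+βω = 1·1+2·1+4·0 ≡ 1  ⇒  (a,b)_2 = -1.
v=19: a=19^1·(≡16), b=19^1·(≡12) mod 19; (16|19)=+1, (12|19)=-1; (−1)^{1·1·9}·(+1)^1·(-1)^1 = +1.
v=23: a=23^1·(≡2), b=23^1·(≡1) mod 23; (2|23)=+1, (1|23)=+1; (−1)^{1·1·11}·(+1)^1·(+1)^1 = -1.
|Ram(18791, -437)| = 2, even; anisotropic at {2, 23}.

[2, 23]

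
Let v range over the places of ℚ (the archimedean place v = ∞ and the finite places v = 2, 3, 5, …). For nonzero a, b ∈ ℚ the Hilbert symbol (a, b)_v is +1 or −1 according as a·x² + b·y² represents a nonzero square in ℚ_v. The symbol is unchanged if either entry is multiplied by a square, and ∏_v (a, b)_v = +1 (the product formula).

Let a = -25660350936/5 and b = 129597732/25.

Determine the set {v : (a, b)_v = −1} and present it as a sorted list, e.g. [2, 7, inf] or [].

(a, b) ≡ (-363630, 399993) mod (ℚ^×)²; places V = {2, 3, 5, 11, 17, 23, 31, ∞}.
(a,b)_∞: sgn(-363630)=−, sgn(399993)=+, so +1.
(a,b)_23: α=1, u≡20; β=1, v≡3 (mod 23); (20|23)=-1, (3|23)=+1; sign (−1)^1·-1^1·+1^1 = +1.
(a,b)_2: α=3, β=2; u≡1, v≡1 (mod 8); ε(u)ε(v)=0·0, αω(v)=3·0, βω(u)=2·0; sum ≡ 0  ⇒  +1.
(a,b)_3: α=7, u≡2; β=5, v≡2 (mod 3); (2|3)=-1, (2|3)=-1; sign (−1)^1·-1^5·-1^7 = -1.
(a,b)_5: α=-1, u≡4; β=-2, v≡2 (mod 5); (4|5)=+1, (2|5)=-1; sign (−1)^0·+1^-2·-1^-1 = -1.
(a,b)_17: α=1, u≡8; β=1, v≡15 (mod 17); (8|17)=+1, (15|17)=+1; sign (−1)^0·+1^1·+1^1 = +1.
(a,b)_31: α=1, u≡19; β=1, v≡25 (mod 31); (19|31)=+1, (25|31)=+1; sign (−1)^1·+1^1·+1^1 = -1.
(a,b)_11: α=2, u≡10; β=1, v≡6 (mod 11); (10|11)=-1, (6|11)=-1; sign (−1)^0·-1^1·-1^2 = -1.
|Ram(-363630, 399993)| = 4, even; anisotropic at {3, 5, 11, 31}.

[3, 5, 11, 31]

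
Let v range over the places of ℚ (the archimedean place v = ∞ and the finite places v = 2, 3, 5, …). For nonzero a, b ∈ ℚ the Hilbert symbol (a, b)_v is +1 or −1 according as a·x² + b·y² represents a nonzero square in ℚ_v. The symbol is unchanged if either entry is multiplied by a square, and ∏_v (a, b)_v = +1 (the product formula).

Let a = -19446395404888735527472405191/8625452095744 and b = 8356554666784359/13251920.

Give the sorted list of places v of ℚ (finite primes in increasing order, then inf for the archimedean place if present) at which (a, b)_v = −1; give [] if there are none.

Mod squares: a ≡ -399, b ≡ 24955. Check v ∈ {∞, 2, 3, 5, 7, 11, 19, 23, 31, 37, 41, 47}.
v=37: a=37^-2·(≡18), b=37^-2·(≡14) mod 37; (18|37)=-1, (14|37)=-1; (−1)^{-2·-2·18}·(-1)^-2·(-1)^-2 = +1.
v=∞: -399 < 0 and 24955 > 0  ⇒  (a,b)_∞ = +1.
v=5: a=5^0·(≡1), b=5^-1·(≡1) mod 5; (1|5)=+1, (1|5)=+1; (−1)^{0·-1·2}·(+1)^-1·(+1)^0 = +1.
v=3: a=3^5·(≡2), b=3^4·(≡1) mod 3; (2|3)=-1, (1|3)=+1; (−1)^{5·4·1}·(-1)^4·(+1)^5 = +1.
v=2: v_2(a)=-8, v_2(b)=-4; units ≡ 1, 3 (mod 8); ε·ε+αω+βω = 0·1+-8·1+-4·0 ≡ 0  ⇒  (a,b)_2 = +1.
v=47: a=47^4·(≡36), b=47^2·(≡15) mod 47; (36|47)=+1, (15|47)=-1; (−1)^{4·2·23}·(+1)^2·(-1)^4 = +1.
v=7: a=7^5·(≡6), b=7^3·(≡1) mod 7; (6|7)=-1, (1|7)=+1; (−1)^{5·3·3}·(-1)^3·(+1)^5 = +1.
v=23: a=23^6·(≡19), b=23^3·(≡1) mod 23; (19|23)=-1, (1|23)=+1; (−1)^{6·3·11}·(-1)^3·(+1)^6 = -1.
v=31: a=31^2·(≡18), b=31^1·(≡17) mod 31; (18|31)=+1, (17|31)=-1; (−1)^{2·1·15}·(+1)^1·(-1)^2 = +1.
v=19: a=19^3·(≡7), b=19^2·(≡18) mod 19; (7|19)=+1, (18|19)=-1; (−1)^{3·2·9}·(+1)^2·(-1)^3 = -1.
v=11: a=11^-4·(≡10), b=11^-2·(≡6) mod 11; (10|11)=-1, (6|11)=-1; (−1)^{-4·-2·5}·(-1)^-2·(-1)^-4 = +1.
v=41: a=41^-2·(≡22), b=41^0·(≡26) mod 41; (22|41)=-1, (26|41)=-1; (−1)^{-2·0·20}·(-1)^0·(-1)^-2 = +1.
(-399, 24955 / ℚ) ramifies at {19, 23}: a division algebra.

[19, 23]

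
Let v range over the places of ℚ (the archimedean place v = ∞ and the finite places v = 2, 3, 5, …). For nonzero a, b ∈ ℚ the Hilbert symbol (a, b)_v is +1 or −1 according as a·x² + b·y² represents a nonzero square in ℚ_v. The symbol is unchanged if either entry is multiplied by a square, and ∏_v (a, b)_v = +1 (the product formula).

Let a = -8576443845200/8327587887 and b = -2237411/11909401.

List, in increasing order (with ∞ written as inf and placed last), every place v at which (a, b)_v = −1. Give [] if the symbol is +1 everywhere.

(a, b) ≡ (-3619, -11) mod (ℚ^×)²; places V = {2, 3, 5, 7, 11, 17, 29, 37, 41, 47, ∞}.
(a,b)_∞: sgn(-3619)=−, sgn(-11)=−, so -1.
(a,b)_3: α=-6, u≡2; β=0, v≡1 (mod 3); (2|3)=-1, (1|3)=+1; sign (−1)^0·-1^0·+1^-6 = +1.
(a,b)_41: α=2, u≡22; β=2, v≡13 (mod 41); (22|41)=-1, (13|41)=-1; sign (−1)^0·-1^2·-1^2 = +1.
(a,b)_2: α=4, β=0; u≡5, v≡5 (mod 8); ε(u)ε(v)=0·0, αω(v)=4·1, βω(u)=0·1; sum ≡ 0  ⇒  +1.
(a,b)_17: α=-2, u≡2; β=-2, v≡10 (mod 17); (2|17)=+1, (10|17)=-1; sign (−1)^0·+1^-2·-1^-2 = +1.
(a,b)_11: α=3, u≡9; β=3, v≡10 (mod 11); (9|11)=+1, (10|11)=-1; sign (−1)^1·+1^3·-1^3 = +1.
(a,b)_47: α=-1, u≡37; β=0, v≡1 (mod 47); (37|47)=+1, (1|47)=+1; sign (−1)^0·+1^0·+1^-1 = +1.
(a,b)_5: α=2, u≡1; β=0, v≡4 (mod 5); (1|5)=+1, (4|5)=+1; sign (−1)^0·+1^0·+1^2 = +1.
(a,b)_37: α=2, u≡11; β=0, v≡12 (mod 37); (11|37)=+1, (12|37)=+1; sign (−1)^0·+1^0·+1^2 = +1.
(a,b)_29: α=-2, u≡4; β=-2, v≡19 (mod 29); (4|29)=+1, (19|29)=-1; sign (−1)^0·+1^-2·-1^-2 = +1.
(a,b)_7: α=1, u≡1; β=-2, v≡3 (mod 7); (1|7)=+1, (3|7)=-1; sign (−1)^0·+1^-2·-1^1 = -1.
(-3619, -11 / ℚ) ramifies at {7, ∞}: a division algebra.

[7, inf]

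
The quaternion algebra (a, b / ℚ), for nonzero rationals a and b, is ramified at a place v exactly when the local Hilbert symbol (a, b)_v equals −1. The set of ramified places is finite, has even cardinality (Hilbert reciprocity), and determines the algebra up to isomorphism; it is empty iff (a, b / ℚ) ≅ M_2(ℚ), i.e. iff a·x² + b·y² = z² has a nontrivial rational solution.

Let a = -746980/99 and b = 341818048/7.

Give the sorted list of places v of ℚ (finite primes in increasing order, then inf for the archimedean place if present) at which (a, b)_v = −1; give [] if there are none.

[]

Mod squares: a ≡ -12155, b ≡ 1309. Check v ∈ {∞, 2, 3, 5, 7, 11, 13, 17}.
v=13: a=13^3·(≡3), b=13^4·(≡3) mod 13; (3|13)=+1, (3|13)=+1; (−1)^{3·4·6}·(+1)^4·(+1)^3 = +1.
v=3: a=3^-2·(≡1), b=3^0·(≡1) mod 3; (1|3)=+1, (1|3)=+1; (−1)^{-2·0·1}·(+1)^0·(+1)^-2 = +1.
v=5: a=5^1·(≡1), b=5^0·(≡4) mod 5; (1|5)=+1, (4|5)=+1; (−1)^{1·0·2}·(+1)^0·(+1)^1 = +1.
v=11: a=11^-1·(≡7), b=11^1·(≡4) mod 11; (7|11)=-1, (4|11)=+1; (−1)^{-1·1·5}·(-1)^1·(+1)^-1 = +1.
v=2: v_2(a)=2, v_2(b)=6; units ≡ 5, 5 (mod 8); ε·ε+αω+βω = 0·0+2·1+6·1 ≡ 0  ⇒  (a,b)_2 = +1.
v=∞: -12155 < 0 and 1309 > 0  ⇒  (a,b)_∞ = +1.
v=17: a=17^1·(≡4), b=17^1·(≡1) mod 17; (4|17)=+1, (1|17)=+1; (−1)^{1·1·8}·(+1)^1·(+1)^1 = +1.
v=7: a=7^0·(≡4), b=7^-1·(≡5) mod 7; (4|7)=+1, (5|7)=-1; (−1)^{0·-1·3}·(+1)^-1·(-1)^0 = +1.
Every local symbol is +1, so the conic -12155·x² + 1309·y² = z² has ℚ_v-points for all v and hence a ℚ-point; (a, b / ℚ) ≅ M_2(ℚ).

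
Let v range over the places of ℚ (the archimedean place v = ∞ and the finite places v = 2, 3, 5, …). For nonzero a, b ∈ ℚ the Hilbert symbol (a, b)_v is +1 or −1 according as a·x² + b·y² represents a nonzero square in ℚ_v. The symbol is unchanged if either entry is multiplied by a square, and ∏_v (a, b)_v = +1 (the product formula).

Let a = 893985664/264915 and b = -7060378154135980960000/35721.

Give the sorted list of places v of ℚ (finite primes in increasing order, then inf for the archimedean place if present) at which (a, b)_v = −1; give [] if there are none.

[7, 11]

(a, b) ≡ (10010, -1) mod (ℚ^×)²; places V = {2, 3, 5, 7, 11, 13, 17, 23, 29, ∞}.
(a,b)_13: α=3, u≡12; β=4, v≡4 (mod 13); (12|13)=+1, (4|13)=+1; sign (−1)^0·+1^4·+1^3 = +1.
(a,b)_5: α=-1, u≡3; β=4, v≡4 (mod 5); (3|5)=-1, (4|5)=+1; sign (−1)^0·-1^4·+1^-1 = +1.
(a,b)_29: α=-2, u≡1; β=0, v≡24 (mod 29); (1|29)=+1, (24|29)=+1; sign (−1)^0·+1^0·+1^-2 = +1.
(a,b)_23: α=0, u≡21; β=2, v≡21 (mod 23); (21|23)=-1, (21|23)=-1; sign (−1)^0·-1^2·-1^0 = +1.
(a,b)_∞: sgn(10010)=+, sgn(-1)=−, so +1.
(a,b)_7: α=-1, u≡4; β=-2, v≡6 (mod 7); (4|7)=+1, (6|7)=-1; sign (−1)^0·+1^-2·-1^-1 = -1.
(a,b)_2: α=7, β=8; u≡5, v≡7 (mod 8); ε(u)ε(v)=0·1, αω(v)=7·0, βω(u)=8·1; sum ≡ 0  ⇒  +1.
(a,b)_3: α=-2, u≡2; β=-6, v≡2 (mod 3); (2|3)=-1, (2|3)=-1; sign (−1)^0·-1^-6·-1^-2 = +1.
(a,b)_17: α=2, u≡14; β=6, v≡4 (mod 17); (14|17)=-1, (4|17)=+1; sign (−1)^0·-1^6·+1^2 = +1.
(a,b)_11: α=1, u≡7; β=2, v≡10 (mod 11); (7|11)=-1, (10|11)=-1; sign (−1)^0·-1^2·-1^1 = -1.
(10010, -1 / ℚ) ramifies at {7, 11}: a division algebra.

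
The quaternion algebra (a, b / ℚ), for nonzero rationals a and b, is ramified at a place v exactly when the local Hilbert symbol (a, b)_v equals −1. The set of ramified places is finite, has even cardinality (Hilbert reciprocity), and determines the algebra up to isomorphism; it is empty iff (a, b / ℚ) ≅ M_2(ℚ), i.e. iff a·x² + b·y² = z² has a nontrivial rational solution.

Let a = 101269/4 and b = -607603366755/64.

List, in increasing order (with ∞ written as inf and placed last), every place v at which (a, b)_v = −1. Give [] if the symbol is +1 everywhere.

[7, 17, 23, 31]

(a, b) ≡ (101269, -441595) mod (ℚ^×)²; places V = {2, 3, 5, 7, 11, 17, 23, 31, 37, ∞}.
(a,b)_37: α=1, u≡9; β=1, v≡21 (mod 37); (9|37)=+1, (21|37)=+1; sign (−1)^0·+1^1·+1^1 = +1.
(a,b)_23: α=1, u≡14; β=2, v≡21 (mod 23); (14|23)=-1, (21|23)=-1; sign (−1)^0·-1^2·-1^1 = -1.
(a,b)_17: α=1, u≡6; β=2, v≡5 (mod 17); (6|17)=-1, (5|17)=-1; sign (−1)^0·-1^2·-1^1 = -1.
(a,b)_11: α=0, u≡9; β=1, v≡4 (mod 11); (9|11)=+1, (4|11)=+1; sign (−1)^0·+1^1·+1^0 = +1.
(a,b)_∞: sgn(101269)=+, sgn(-441595)=−, so +1.
(a,b)_7: α=1, u≡3; β=1, v≡5 (mod 7); (3|7)=-1, (5|7)=-1; sign (−1)^1·-1^1·-1^1 = -1.
(a,b)_31: α=0, u≡29; β=1, v≡17 (mod 31); (29|31)=-1, (17|31)=-1; sign (−1)^0·-1^1·-1^0 = -1.
(a,b)_5: α=0, u≡1; β=1, v≡1 (mod 5); (1|5)=+1, (1|5)=+1; sign (−1)^0·+1^1·+1^0 = +1.
(a,b)_2: α=-2, β=-6; u≡5, v≡5 (mod 8); ε(u)ε(v)=0·0, αω(v)=-2·1, βω(u)=-6·1; sum ≡ 0  ⇒  +1.
(a,b)_3: α=0, u≡1; β=2, v≡2 (mod 3); (1|3)=+1, (2|3)=-1; sign (−1)^0·+1^2·-1^0 = +1.
Ram(101269, -441595) = {7, 17, 23, 31}; no ℚ_7-point on the conic.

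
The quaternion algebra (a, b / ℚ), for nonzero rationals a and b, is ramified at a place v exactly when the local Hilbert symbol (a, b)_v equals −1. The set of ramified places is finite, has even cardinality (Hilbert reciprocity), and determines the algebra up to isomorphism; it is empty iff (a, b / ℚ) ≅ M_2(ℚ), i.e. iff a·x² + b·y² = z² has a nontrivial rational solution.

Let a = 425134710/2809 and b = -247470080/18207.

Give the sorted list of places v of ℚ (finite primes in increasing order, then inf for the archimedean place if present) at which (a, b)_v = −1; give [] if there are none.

[2, 11]

Mod squares: a ≡ 2310, b ≡ -10010. Check v ∈ {∞, 2, 3, 5, 7, 11, 13, 17, 53}.
v=13: a=13^2·(≡12), b=13^3·(≡10) mod 13; (12|13)=+1, (10|13)=+1; (−1)^{2·3·6}·(+1)^3·(+1)^2 = +1.
v=53: a=53^-2·(≡33), b=53^0·(≡25) mod 53; (33|53)=-1, (25|53)=+1; (−1)^{-2·0·26}·(-1)^0·(+1)^-2 = +1.
v=∞: 2310 > 0 and -10010 < 0  ⇒  (a,b)_∞ = +1.
v=7: a=7^1·(≡2), b=7^-1·(≡6) mod 7; (2|7)=+1, (6|7)=-1; (−1)^{1·-1·3}·(+1)^-1·(-1)^1 = +1.
v=17: a=17^0·(≡9), b=17^-2·(≡12) mod 17; (9|17)=+1, (12|17)=-1; (−1)^{0·-2·8}·(+1)^-2·(-1)^0 = +1.
v=5: a=5^1·(≡3), b=5^1·(≡2) mod 5; (3|5)=-1, (2|5)=-1; (−1)^{1·1·2}·(-1)^1·(-1)^1 = +1.
v=2: v_2(a)=1, v_2(b)=11; units ≡ 3, 3 (mod 8); ε·ε+αω+βω = 1·1+1·1+11·1 ≡ 1  ⇒  (a,b)_2 = -1.
v=3: a=3^3·(≡2), b=3^-2·(≡1) mod 3; (2|3)=-1, (1|3)=+1; (−1)^{3·-2·1}·(-1)^-2·(+1)^3 = +1.
v=11: a=11^3·(≡9), b=11^1·(≡4) mod 11; (9|11)=+1, (4|11)=+1; (−1)^{3·1·5}·(+1)^1·(+1)^3 = -1.
Ram(2310, -10010) = {2, 11}; no ℚ_2-point on the conic.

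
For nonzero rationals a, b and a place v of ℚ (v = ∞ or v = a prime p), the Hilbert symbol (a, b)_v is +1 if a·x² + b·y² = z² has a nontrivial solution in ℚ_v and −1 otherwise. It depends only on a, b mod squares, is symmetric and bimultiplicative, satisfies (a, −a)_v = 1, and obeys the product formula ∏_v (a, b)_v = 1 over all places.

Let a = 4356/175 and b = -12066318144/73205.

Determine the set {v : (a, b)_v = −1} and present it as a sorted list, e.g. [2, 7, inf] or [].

(a, b) ≡ (7, -345) mod (ℚ^×)²; places V = {2, 3, 5, 7, 11, 19, 23, 29, ∞}.
(a,b)_23: α=0, u≡22; β=1, v≡18 (mod 23); (22|23)=-1, (18|23)=+1; sign (−1)^0·-1^1·+1^0 = -1.
(a,b)_11: α=2, u≡8; β=-4, v≡2 (mod 11); (8|11)=-1, (2|11)=-1; sign (−1)^0·-1^-4·-1^2 = +1.
(a,b)_3: α=2, u≡1; β=3, v≡2 (mod 3); (1|3)=+1, (2|3)=-1; sign (−1)^0·+1^3·-1^2 = +1.
(a,b)_∞: sgn(7)=+, sgn(-345)=−, so +1.
(a,b)_29: α=0, u≡6; β=2, v≡12 (mod 29); (6|29)=+1, (12|29)=-1; sign (−1)^0·+1^2·-1^0 = +1.
(a,b)_2: α=2, β=6; u≡7, v≡7 (mod 8); ε(u)ε(v)=1·1, αω(v)=2·0, βω(u)=6·0; sum ≡ 1  ⇒  -1.
(a,b)_5: α=-2, u≡3; β=-1, v≡1 (mod 5); (3|5)=-1, (1|5)=+1; sign (−1)^0·-1^-1·+1^-2 = -1.
(a,b)_7: α=-1, u≡4; β=0, v≡6 (mod 7); (4|7)=+1, (6|7)=-1; sign (−1)^0·+1^0·-1^-1 = -1.
(a,b)_19: α=0, u≡6; β=2, v≡9 (mod 19); (6|19)=+1, (9|19)=+1; sign (−1)^0·+1^2·+1^0 = +1.
|Ram(7, -345)| = 4, even; anisotropic at {2, 5, 7, 23}.

[2, 5, 7, 23]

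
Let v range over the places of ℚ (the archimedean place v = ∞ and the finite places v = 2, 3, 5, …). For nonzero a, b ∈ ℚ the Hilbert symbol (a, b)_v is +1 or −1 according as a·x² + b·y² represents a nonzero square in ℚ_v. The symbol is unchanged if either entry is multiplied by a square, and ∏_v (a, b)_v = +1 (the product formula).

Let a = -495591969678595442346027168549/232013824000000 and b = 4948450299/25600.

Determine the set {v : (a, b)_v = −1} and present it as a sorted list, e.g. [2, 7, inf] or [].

(a, b) ≡ (-9269, 2139) mod (ℚ^×)²; places V = {2, 3, 5, 7, 11, 13, 17, 23, 31, ∞}.
(a,b)_13: α=11, u≡8; β=4, v≡7 (mod 13); (8|13)=-1, (7|13)=-1; sign (−1)^0·-1^4·-1^11 = -1.
(a,b)_17: α=-2, u≡16; β=0, v≡11 (mod 17); (16|17)=+1, (11|17)=-1; sign (−1)^0·+1^0·-1^-2 = +1.
(a,b)_31: α=5, u≡15; β=1, v≡16 (mod 31); (15|31)=-1, (16|31)=+1; sign (−1)^1·-1^1·+1^5 = +1.
(a,b)_11: α=2, u≡5; β=0, v≡4 (mod 11); (5|11)=+1, (4|11)=+1; sign (−1)^0·+1^0·+1^2 = +1.
(a,b)_5: α=-6, u≡1; β=-2, v≡1 (mod 5); (1|5)=+1, (1|5)=+1; sign (−1)^0·+1^-2·+1^-6 = +1.
(a,b)_∞: sgn(-9269)=−, sgn(2139)=+, so +1.
(a,b)_23: α=3, u≡5; β=1, v≡9 (mod 23); (5|23)=-1, (9|23)=+1; sign (−1)^1·-1^1·+1^3 = +1.
(a,b)_3: α=8, u≡1; β=5, v≡2 (mod 3); (1|3)=+1, (2|3)=-1; sign (−1)^0·+1^5·-1^8 = +1.
(a,b)_2: α=-20, β=-10; u≡3, v≡3 (mod 8); ε(u)ε(v)=1·1, αω(v)=-20·1, βω(u)=-10·1; sum ≡ 1  ⇒  -1.
(a,b)_7: α=-2, u≡6; β=0, v≡2 (mod 7); (6|7)=-1, (2|7)=+1; sign (−1)^0·-1^0·+1^-2 = +1.
Ram(-9269, 2139) = {2, 13}; no ℚ_2-point on the conic.

[2, 13]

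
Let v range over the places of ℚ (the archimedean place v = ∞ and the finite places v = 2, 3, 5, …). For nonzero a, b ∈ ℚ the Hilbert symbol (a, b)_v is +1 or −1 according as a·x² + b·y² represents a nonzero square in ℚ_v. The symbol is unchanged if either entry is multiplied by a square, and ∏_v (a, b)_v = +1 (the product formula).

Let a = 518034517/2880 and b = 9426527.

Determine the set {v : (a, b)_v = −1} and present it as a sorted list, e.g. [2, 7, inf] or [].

[5, 37, 47, 53]

(a, b) ≡ (2585, 9426527) mod (ℚ^×)²; places V = {2, 3, 5, 7, 11, 13, 19, 23, 37, 47, 53, ∞}.
(a,b)_37: α=0, u≡13; β=1, v≡26 (mod 37); (13|37)=-1, (26|37)=+1; sign (−1)^0·-1^1·+1^0 = -1.
(a,b)_11: α=3, u≡3; β=1, v≡2 (mod 11); (3|11)=+1, (2|11)=-1; sign (−1)^1·+1^1·-1^3 = +1.
(a,b)_3: α=-2, u≡2; β=0, v≡2 (mod 3); (2|3)=-1, (2|3)=-1; sign (−1)^0·-1^0·-1^-2 = +1.
(a,b)_23: α=0, u≡4; β=1, v≡12 (mod 23); (4|23)=+1, (12|23)=+1; sign (−1)^0·+1^1·+1^0 = +1.
(a,b)_19: α=0, u≡1; β=1, v≡5 (mod 19); (1|19)=+1, (5|19)=+1; sign (−1)^0·+1^1·+1^0 = +1.
(a,b)_∞: sgn(2585)=+, sgn(9426527)=+, so +1.
(a,b)_53: α=0, u≡27; β=1, v≡44 (mod 53); (27|53)=-1, (44|53)=+1; sign (−1)^0·-1^1·+1^0 = -1.
(a,b)_47: α=1, u≡14; β=0, v≡19 (mod 47); (14|47)=+1, (19|47)=-1; sign (−1)^0·+1^0·-1^1 = -1.
(a,b)_13: α=2, u≡7; β=0, v≡6 (mod 13); (7|13)=-1, (6|13)=-1; sign (−1)^0·-1^0·-1^2 = +1.
(a,b)_7: α=2, u≡4; β=0, v≡5 (mod 7); (4|7)=+1, (5|7)=-1; sign (−1)^0·+1^0·-1^2 = +1.
(a,b)_2: α=-6, β=0; u≡1, v≡7 (mod 8); ε(u)ε(v)=0·1, αω(v)=-6·0, βω(u)=0·0; sum ≡ 0  ⇒  +1.
(a,b)_5: α=-1, u≡2; β=0, v≡2 (mod 5); (2|5)=-1, (2|5)=-1; sign (−1)^0·-1^0·-1^-1 = -1.
(2585, 9426527 / ℚ) ramifies at {5, 37, 47, 53}: a division algebra.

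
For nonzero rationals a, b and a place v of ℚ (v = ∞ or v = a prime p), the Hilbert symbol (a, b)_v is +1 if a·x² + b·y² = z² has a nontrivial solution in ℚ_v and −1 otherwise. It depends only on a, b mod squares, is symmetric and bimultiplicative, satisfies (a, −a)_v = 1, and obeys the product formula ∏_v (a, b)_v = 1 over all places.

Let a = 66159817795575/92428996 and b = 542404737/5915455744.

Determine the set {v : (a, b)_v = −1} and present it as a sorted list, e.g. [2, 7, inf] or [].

Mod squares: a ≡ 21607, b ≡ 217. Check v ∈ {∞, 2, 3, 5, 7, 11, 17, 19, 23, 31, 41}.
v=31: a=31^3·(≡17), b=31^3·(≡10) mod 31; (17|31)=-1, (10|31)=+1; (−1)^{3·3·15}·(-1)^3·(+1)^3 = +1.
v=2: v_2(a)=-2, v_2(b)=-8; units ≡ 7, 1 (mod 8); ε·ε+αω+βω = 1·0+-2·0+-8·0 ≡ 0  ⇒  (a,b)_2 = +1.
v=3: a=3^2·(≡1), b=3^2·(≡1) mod 3; (1|3)=+1, (1|3)=+1; (−1)^{2·2·1}·(+1)^2·(+1)^2 = +1.
v=11: a=11^-2·(≡3), b=11^-2·(≡10) mod 11; (3|11)=+1, (10|11)=-1; (−1)^{-2·-2·5}·(+1)^-2·(-1)^-2 = +1.
v=∞: 21607 > 0 and 217 > 0  ⇒  (a,b)_∞ = +1.
v=17: a=17^3·(≡13), b=17^2·(≡1) mod 17; (13|17)=+1, (1|17)=+1; (−1)^{3·2·8}·(+1)^2·(+1)^3 = +1.
v=7: a=7^2·(≡3), b=7^1·(≡5) mod 7; (3|7)=-1, (5|7)=-1; (−1)^{2·1·3}·(-1)^1·(-1)^2 = -1.
v=5: a=5^2·(≡3), b=5^0·(≡3) mod 5; (3|5)=-1, (3|5)=-1; (−1)^{2·0·2}·(-1)^0·(-1)^2 = +1.
v=41: a=41^1·(≡12), b=41^0·(≡38) mod 41; (12|41)=-1, (38|41)=-1; (−1)^{1·0·20}·(-1)^0·(-1)^1 = -1.
v=23: a=23^-2·(≡20), b=23^-2·(≡7) mod 23; (20|23)=-1, (7|23)=-1; (−1)^{-2·-2·11}·(-1)^-2·(-1)^-2 = +1.
v=19: a=19^-2·(≡4), b=19^-2·(≡14) mod 19; (4|19)=+1, (14|19)=-1; (−1)^{-2·-2·9}·(+1)^-2·(-1)^-2 = +1.
Ram(21607, 217) = {7, 41}; no ℚ_7-point on the conic.

[7, 41]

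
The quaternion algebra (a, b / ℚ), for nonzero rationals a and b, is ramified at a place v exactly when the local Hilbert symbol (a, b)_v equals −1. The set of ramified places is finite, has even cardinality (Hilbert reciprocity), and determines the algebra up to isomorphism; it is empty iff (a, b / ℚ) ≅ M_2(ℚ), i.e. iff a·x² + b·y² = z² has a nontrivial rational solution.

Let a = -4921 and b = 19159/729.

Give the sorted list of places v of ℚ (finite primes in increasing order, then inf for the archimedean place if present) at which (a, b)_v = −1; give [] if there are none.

[2, 7]

(a, b) ≡ (-4921, 391) mod (ℚ^×)²; places V = {2, 3, 7, 17, 19, 23, 37, ∞}.
(a,b)_37: α=1, u≡15; β=0, v≡4 (mod 37); (15|37)=-1, (4|37)=+1; sign (−1)^0·-1^0·+1^1 = +1.
(a,b)_19: α=1, u≡7; β=0, v≡1 (mod 19); (7|19)=+1, (1|19)=+1; sign (−1)^0·+1^0·+1^1 = +1.
(a,b)_∞: sgn(-4921)=−, sgn(391)=+, so +1.
(a,b)_3: α=0, u≡2; β=-6, v≡1 (mod 3); (2|3)=-1, (1|3)=+1; sign (−1)^0·-1^-6·+1^0 = +1.
(a,b)_7: α=1, u≡4; β=2, v≡6 (mod 7); (4|7)=+1, (6|7)=-1; sign (−1)^0·+1^2·-1^1 = -1.
(a,b)_23: α=0, u≡1; β=1, v≡19 (mod 23); (1|23)=+1, (19|23)=-1; sign (−1)^0·+1^1·-1^0 = +1.
(a,b)_2: α=0, β=0; u≡7, v≡7 (mod 8); ε(u)ε(v)=1·1, αω(v)=0·0, βω(u)=0·0; sum ≡ 1  ⇒  -1.
(a,b)_17: α=0, u≡9; β=1, v≡6 (mod 17); (9|17)=+1, (6|17)=-1; sign (−1)^0·+1^1·-1^0 = +1.
Ram(-4921, 391) = {2, 7}; no ℚ_2-point on the conic.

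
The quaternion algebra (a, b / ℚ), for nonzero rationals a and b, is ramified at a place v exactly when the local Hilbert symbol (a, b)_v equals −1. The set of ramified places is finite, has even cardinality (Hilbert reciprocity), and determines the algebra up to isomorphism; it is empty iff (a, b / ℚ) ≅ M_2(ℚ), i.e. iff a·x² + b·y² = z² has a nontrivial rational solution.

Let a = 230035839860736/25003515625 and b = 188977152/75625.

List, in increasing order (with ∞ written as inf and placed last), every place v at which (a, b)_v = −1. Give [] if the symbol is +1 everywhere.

[3, 13]

(a, b) ≡ (21, 273) mod (ℚ^×)²; places V = {2, 3, 5, 7, 11, 13, 17, 23, ∞}.
(a,b)_5: α=-8, u≡4; β=-4, v≡2 (mod 5); (4|5)=+1, (2|5)=-1; sign (−1)^0·+1^-4·-1^-8 = +1.
(a,b)_7: α=1, u≡3; β=1, v≡1 (mod 7); (3|7)=-1, (1|7)=+1; sign (−1)^1·-1^1·+1^1 = +1.
(a,b)_2: α=14, β=12; u≡5, v≡1 (mod 8); ε(u)ε(v)=0·0, αω(v)=14·0, βω(u)=12·1; sum ≡ 0  ⇒  +1.
(a,b)_3: α=5, u≡1; β=1, v≡1 (mod 3); (1|3)=+1, (1|3)=+1; sign (−1)^1·+1^1·+1^5 = -1.
(a,b)_13: α=4, u≡8; β=3, v≡2 (mod 13); (8|13)=-1, (2|13)=-1; sign (−1)^0·-1^3·-1^4 = -1.
(a,b)_23: α=-2, u≡15; β=0, v≡21 (mod 23); (15|23)=-1, (21|23)=-1; sign (−1)^0·-1^0·-1^-2 = +1.
(a,b)_17: α=2, u≡1; β=0, v≡2 (mod 17); (1|17)=+1, (2|17)=+1; sign (−1)^0·+1^0·+1^2 = +1.
(a,b)_11: α=-2, u≡2; β=-2, v≡5 (mod 11); (2|11)=-1, (5|11)=+1; sign (−1)^0·-1^-2·+1^-2 = +1.
(a,b)_∞: sgn(21)=+, sgn(273)=+, so +1.
|Ram(21, 273)| = 2, even; anisotropic at {3, 13}.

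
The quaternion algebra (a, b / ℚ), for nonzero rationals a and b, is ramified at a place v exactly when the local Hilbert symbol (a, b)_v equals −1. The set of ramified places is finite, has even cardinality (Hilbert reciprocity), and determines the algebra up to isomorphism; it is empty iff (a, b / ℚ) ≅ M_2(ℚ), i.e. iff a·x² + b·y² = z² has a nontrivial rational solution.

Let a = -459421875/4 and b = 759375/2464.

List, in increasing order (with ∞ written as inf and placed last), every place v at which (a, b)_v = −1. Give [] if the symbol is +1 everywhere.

Mod squares: a ≡ -3, b ≡ 2310. Check v ∈ {∞, 2, 3, 5, 7, 11}.
v=2: v_2(a)=-2, v_2(b)=-5; units ≡ 5, 3 (mod 8); ε·ε+αω+βω = 0·1+-2·1+-5·1 ≡ 1  ⇒  (a,b)_2 = -1.
v=7: a=7^0·(≡1), b=7^-1·(≡4) mod 7; (1|7)=+1, (4|7)=+1; (−1)^{0·-1·3}·(+1)^-1·(+1)^0 = +1.
v=3: a=3^5·(≡2), b=3^5·(≡2) mod 3; (2|3)=-1, (2|3)=-1; (−1)^{5·5·1}·(-1)^5·(-1)^5 = -1.
v=∞: -3 < 0 and 2310 > 0  ⇒  (a,b)_∞ = +1.
v=5: a=5^6·(≡3), b=5^5·(≡2) mod 5; (3|5)=-1, (2|5)=-1; (−1)^{6·5·2}·(-1)^5·(-1)^6 = -1.
v=11: a=11^2·(≡7), b=11^-1·(≡3) mod 11; (7|11)=-1, (3|11)=+1; (−1)^{2·-1·5}·(-1)^-1·(+1)^2 = -1.
Ram(-3, 2310) = {2, 3, 5, 11}; no ℚ_2-point on the conic.

[2, 3, 5, 11]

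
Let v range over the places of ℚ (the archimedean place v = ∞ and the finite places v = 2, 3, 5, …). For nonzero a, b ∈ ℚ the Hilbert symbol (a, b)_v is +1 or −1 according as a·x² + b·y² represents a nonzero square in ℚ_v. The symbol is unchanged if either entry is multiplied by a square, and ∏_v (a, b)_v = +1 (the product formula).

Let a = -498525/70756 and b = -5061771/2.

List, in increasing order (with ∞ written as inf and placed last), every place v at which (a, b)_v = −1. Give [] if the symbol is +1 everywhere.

[2, 11, 23, inf]

(a, b) ≡ (-69, -124982) mod (ℚ^×)²; places V = {2, 3, 5, 7, 11, 13, 17, 19, 23, ∞}.
(a,b)_5: α=2, u≡4; β=0, v≡2 (mod 5); (4|5)=+1, (2|5)=-1; sign (−1)^0·+1^0·-1^2 = +1.
(a,b)_19: α=-2, u≡9; β=1, v≡14 (mod 19); (9|19)=+1, (14|19)=-1; sign (−1)^0·+1^1·-1^-2 = +1.
(a,b)_2: α=-2, β=-1; u≡3, v≡5 (mod 8); ε(u)ε(v)=1·0, αω(v)=-2·1, βω(u)=-1·1; sum ≡ 1  ⇒  -1.
(a,b)_17: α=2, u≡13; β=0, v≡15 (mod 17); (13|17)=+1, (15|17)=+1; sign (−1)^0·+1^0·+1^2 = +1.
(a,b)_11: α=0, u≡7; β=1, v≡1 (mod 11); (7|11)=-1, (1|11)=+1; sign (−1)^0·-1^1·+1^0 = -1.
(a,b)_3: α=1, u≡1; β=4, v≡1 (mod 3); (1|3)=+1, (1|3)=+1; sign (−1)^0·+1^4·+1^1 = +1.
(a,b)_13: α=0, u≡9; β=1, v≡11 (mod 13); (9|13)=+1, (11|13)=-1; sign (−1)^0·+1^1·-1^0 = +1.
(a,b)_7: α=-2, u≡4; β=0, v≡3 (mod 7); (4|7)=+1, (3|7)=-1; sign (−1)^0·+1^0·-1^-2 = +1.
(a,b)_∞: sgn(-69)=−, sgn(-124982)=−, so -1.
(a,b)_23: α=1, u≡19; β=1, v≡5 (mod 23); (19|23)=-1, (5|23)=-1; sign (−1)^1·-1^1·-1^1 = -1.
Ram(-69, -124982) = {2, 11, 23, ∞}; no ℚ_2-point on the conic.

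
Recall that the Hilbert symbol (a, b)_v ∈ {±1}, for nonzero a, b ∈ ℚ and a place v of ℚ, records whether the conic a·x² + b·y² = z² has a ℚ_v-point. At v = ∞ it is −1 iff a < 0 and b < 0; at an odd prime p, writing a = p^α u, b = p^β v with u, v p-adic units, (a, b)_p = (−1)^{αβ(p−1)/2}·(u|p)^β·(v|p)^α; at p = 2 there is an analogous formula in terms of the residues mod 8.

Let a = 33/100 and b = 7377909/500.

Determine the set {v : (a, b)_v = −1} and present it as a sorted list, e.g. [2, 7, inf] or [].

[5, 7, 11, 19]

Mod squares: a ≡ 33, b ≡ 21945. Check v ∈ {∞, 2, 3, 5, 7, 11, 19, 41}.
v=11: a=11^1·(≡3), b=11^1·(≡1) mod 11; (3|11)=+1, (1|11)=+1; (−1)^{1·1·5}·(+1)^1·(+1)^1 = -1.
v=19: a=19^0·(≡18), b=19^1·(≡14) mod 19; (18|19)=-1, (14|19)=-1; (−1)^{0·1·9}·(-1)^1·(-1)^0 = -1.
v=2: v_2(a)=-2, v_2(b)=-2; units ≡ 1, 1 (mod 8); ε·ε+αω+βω = 0·0+-2·0+-2·0 ≡ 0  ⇒  (a,b)_2 = +1.
v=3: a=3^1·(≡2), b=3^1·(≡1) mod 3; (2|3)=-1, (1|3)=+1; (−1)^{1·1·1}·(-1)^1·(+1)^1 = +1.
v=∞: 33 > 0 and 21945 > 0  ⇒  (a,b)_∞ = +1.
v=41: a=41^0·(≡36), b=41^2·(≡31) mod 41; (36|41)=+1, (31|41)=+1; (−1)^{0·2·20}·(+1)^2·(+1)^0 = +1.
v=5: a=5^-2·(≡2), b=5^-3·(≡1) mod 5; (2|5)=-1, (1|5)=+1; (−1)^{-2·-3·2}·(-1)^-3·(+1)^-2 = -1.
v=7: a=7^0·(≡6), b=7^1·(≡6) mod 7; (6|7)=-1, (6|7)=-1; (−1)^{0·1·3}·(-1)^1·(-1)^0 = -1.
|Ram(33, 21945)| = 4, even; anisotropic at {5, 7, 11, 19}.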